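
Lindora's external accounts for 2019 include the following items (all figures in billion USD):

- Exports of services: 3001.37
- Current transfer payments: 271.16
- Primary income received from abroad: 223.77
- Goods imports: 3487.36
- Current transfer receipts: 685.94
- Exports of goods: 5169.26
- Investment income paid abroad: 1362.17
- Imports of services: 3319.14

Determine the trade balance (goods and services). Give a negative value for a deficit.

Goods balance = 5169.26 - 3487.36 = 1681.90
Services balance = 3001.37 - 3319.14 = -317.77
Trade balance (goods + services) = 1681.90 + (-317.77) = 1364.13

1364.13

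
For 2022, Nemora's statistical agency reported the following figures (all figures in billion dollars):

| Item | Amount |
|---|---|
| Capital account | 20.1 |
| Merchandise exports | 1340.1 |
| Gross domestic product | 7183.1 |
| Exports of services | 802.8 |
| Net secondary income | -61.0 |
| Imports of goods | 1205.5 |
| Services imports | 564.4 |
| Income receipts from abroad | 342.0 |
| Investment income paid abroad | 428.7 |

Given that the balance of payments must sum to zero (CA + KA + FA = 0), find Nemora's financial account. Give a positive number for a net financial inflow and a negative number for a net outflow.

Goods balance = 1340.1 - 1205.5 = 134.6
Services balance = 802.8 - 564.4 = 238.4
Trade balance (goods + services) = 134.6 + 238.4 = 373.0
Net primary income = 342.0 - 428.7 = -86.7
Net secondary income = -61.0
Current account = 373.0 + (-86.7) + (-61.0) = 225.3
Financial account = -(225.3 + 20.1) = -245.4

-245.4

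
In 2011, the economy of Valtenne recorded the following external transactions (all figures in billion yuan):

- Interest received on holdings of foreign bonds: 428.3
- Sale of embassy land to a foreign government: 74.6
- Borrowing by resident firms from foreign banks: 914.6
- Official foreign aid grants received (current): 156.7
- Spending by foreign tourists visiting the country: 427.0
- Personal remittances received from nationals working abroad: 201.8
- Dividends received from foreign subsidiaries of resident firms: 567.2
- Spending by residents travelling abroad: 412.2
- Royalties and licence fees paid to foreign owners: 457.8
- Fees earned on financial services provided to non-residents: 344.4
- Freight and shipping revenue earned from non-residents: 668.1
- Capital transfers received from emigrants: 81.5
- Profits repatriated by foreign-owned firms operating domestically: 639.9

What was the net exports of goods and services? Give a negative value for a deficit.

569.5

Services: -412.2 + 668.1 + 427.0 + 344.4 - 457.8 = 569.5
Trade balance = 0.0 + 569.5 = 569.5
(Excluded from the trade balance — primary income: interest received on holdings of foreign bonds 428.3, dividends received from foreign subsidiaries of resident firms 567.2, profits repatriated by foreign-owned firms operating domestically 639.9; capital account: sale of embassy land to a foreign government 74.6, capital transfers received from emigrants 81.5; financial account: borrowing by resident firms from foreign banks 914.6; secondary income: official foreign aid grants received (current) 156.7, personal remittances received from nationals working abroad 201.8.)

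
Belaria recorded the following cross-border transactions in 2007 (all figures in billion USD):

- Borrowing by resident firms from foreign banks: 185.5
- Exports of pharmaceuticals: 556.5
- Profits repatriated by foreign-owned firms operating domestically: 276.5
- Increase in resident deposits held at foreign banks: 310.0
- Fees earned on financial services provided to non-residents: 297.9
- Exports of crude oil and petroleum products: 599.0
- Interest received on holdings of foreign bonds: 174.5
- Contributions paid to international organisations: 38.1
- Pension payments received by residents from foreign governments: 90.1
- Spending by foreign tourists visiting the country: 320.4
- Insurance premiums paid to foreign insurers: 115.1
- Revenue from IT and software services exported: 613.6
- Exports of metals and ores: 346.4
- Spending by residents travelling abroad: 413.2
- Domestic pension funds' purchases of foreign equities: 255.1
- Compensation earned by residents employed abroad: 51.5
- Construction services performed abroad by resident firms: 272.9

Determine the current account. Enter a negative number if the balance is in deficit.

2479.9

Goods: 346.4 + 556.5 + 599.0 = 1501.9
Services: -413.2 + 272.9 + 320.4 + 613.6 - 115.1 + 297.9 = 976.5
Primary income: 174.5 - 276.5 + 51.5 = -50.5
Secondary income: -38.1 + 90.1 = 52.0
Current account = 1501.9 + 976.5 + (-50.5) + 52.0 = 2479.9
(Excluded from the current account — financial account: borrowing by resident firms from foreign banks 185.5, increase in resident deposits held at foreign banks 310.0, domestic pension funds' purchases of foreign equities 255.1.)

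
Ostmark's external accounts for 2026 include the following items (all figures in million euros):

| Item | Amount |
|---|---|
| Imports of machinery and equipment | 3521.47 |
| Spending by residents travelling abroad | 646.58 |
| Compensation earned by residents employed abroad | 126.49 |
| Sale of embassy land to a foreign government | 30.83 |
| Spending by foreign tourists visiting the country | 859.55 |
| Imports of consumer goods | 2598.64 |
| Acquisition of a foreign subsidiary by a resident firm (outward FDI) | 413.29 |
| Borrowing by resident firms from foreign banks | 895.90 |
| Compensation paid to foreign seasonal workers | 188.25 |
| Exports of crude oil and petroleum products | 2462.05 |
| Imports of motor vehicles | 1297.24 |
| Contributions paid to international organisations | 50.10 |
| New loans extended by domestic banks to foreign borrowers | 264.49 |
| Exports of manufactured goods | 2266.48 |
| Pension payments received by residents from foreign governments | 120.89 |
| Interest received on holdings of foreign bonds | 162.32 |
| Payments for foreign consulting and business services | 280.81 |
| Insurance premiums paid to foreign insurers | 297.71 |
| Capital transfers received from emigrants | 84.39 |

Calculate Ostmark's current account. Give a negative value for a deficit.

-2883.02

Goods: 2462.05 - 3521.47 - 2598.64 - 1297.24 + 2266.48 = -2688.82
Services: -280.81 - 646.58 - 297.71 + 859.55 = -365.55
Primary income: 162.32 + 126.49 - 188.25 = 100.56
Secondary income: -50.10 + 120.89 = 70.79
Current account = (-2688.82) + (-365.55) + 100.56 + 70.79 = -2883.02
(Excluded from the current account — capital account: sale of embassy land to a foreign government 30.83, capital transfers received from emigrants 84.39; financial account: acquisition of a foreign subsidiary by a resident firm (outward FDI) 413.29, borrowing by resident firms from foreign banks 895.90, new loans extended by domestic banks to foreign borrowers 264.49.)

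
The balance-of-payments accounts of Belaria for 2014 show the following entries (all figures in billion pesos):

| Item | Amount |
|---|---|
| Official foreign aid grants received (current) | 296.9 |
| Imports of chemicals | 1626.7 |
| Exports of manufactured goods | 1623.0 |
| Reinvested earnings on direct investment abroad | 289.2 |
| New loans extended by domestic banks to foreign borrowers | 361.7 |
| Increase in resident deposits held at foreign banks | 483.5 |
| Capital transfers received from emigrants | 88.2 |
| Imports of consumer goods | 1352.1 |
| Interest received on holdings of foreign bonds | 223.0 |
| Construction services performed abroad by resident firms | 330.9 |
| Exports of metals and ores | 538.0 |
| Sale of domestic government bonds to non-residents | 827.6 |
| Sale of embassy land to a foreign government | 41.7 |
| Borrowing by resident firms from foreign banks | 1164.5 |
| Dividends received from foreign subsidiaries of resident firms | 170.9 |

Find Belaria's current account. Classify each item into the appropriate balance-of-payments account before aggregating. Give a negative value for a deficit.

Goods: -1626.7 + 1623.0 - 1352.1 + 538.0 = -817.8
Services: 330.9
Primary income: 289.2 + 170.9 + 223.0 = 683.1
Secondary income: 296.9
Current account = (-817.8) + 330.9 + 683.1 + 296.9 = 493.1
(Excluded from the current account — financial account: new loans extended by domestic banks to foreign borrowers 361.7, increase in resident deposits held at foreign banks 483.5, sale of domestic government bonds to non-residents 827.6, borrowing by resident firms from foreign banks 1164.5; capital account: capital transfers received from emigrants 88.2, sale of embassy land to a foreign government 41.7.)

493.1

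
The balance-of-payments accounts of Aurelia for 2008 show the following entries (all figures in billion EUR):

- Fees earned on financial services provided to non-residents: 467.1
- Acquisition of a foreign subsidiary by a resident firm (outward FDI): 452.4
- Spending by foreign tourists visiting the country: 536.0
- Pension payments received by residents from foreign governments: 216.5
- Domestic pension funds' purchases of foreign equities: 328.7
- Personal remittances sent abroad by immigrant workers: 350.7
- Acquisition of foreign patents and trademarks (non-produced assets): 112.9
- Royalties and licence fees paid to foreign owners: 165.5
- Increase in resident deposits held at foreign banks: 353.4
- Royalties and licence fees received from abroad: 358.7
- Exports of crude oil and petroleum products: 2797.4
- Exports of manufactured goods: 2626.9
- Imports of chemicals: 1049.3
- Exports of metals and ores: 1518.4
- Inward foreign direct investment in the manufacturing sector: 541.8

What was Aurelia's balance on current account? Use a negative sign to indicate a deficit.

Goods: -1049.3 + 2626.9 + 2797.4 + 1518.4 = 5893.4
Services: -165.5 + 467.1 + 358.7 + 536.0 = 1196.3
Secondary income: -350.7 + 216.5 = -134.2
Current account = 5893.4 + 1196.3 + (-134.2) = 6955.5
(Excluded from the current account — financial account: acquisition of a foreign subsidiary by a resident firm (outward FDI) 452.4, domestic pension funds' purchases of foreign equities 328.7, increase in resident deposits held at foreign banks 353.4, inward foreign direct investment in the manufacturing sector 541.8; capital account: acquisition of foreign patents and trademarks (non-produced assets) 112.9.)

6955.5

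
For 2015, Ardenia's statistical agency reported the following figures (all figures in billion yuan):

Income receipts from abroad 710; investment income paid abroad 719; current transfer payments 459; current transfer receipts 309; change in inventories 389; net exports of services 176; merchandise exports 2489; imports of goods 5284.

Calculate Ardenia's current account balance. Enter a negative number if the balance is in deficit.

Goods balance = 2489 - 5284 = -2795
Services balance = 176
Trade balance (goods + services) = -2795 + 176 = -2619
Net primary income = 710 - 719 = -9
Net secondary income = 309 - 459 = -150
Current account = -2619 + (-9) + (-150) = -2778

-2778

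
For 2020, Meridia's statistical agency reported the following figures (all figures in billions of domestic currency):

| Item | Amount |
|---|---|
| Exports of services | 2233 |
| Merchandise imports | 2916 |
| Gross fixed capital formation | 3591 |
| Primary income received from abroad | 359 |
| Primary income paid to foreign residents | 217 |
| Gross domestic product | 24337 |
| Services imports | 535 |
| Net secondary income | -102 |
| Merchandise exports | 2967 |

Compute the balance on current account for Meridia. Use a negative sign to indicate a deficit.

1789

Goods balance = 2967 - 2916 = 51
Services balance = 2233 - 535 = 1698
Trade balance (goods + services) = 51 + 1698 = 1749
Net primary income = 359 - 217 = 142
Net secondary income = -102
Current account = 1749 + 142 + (-102) = 1789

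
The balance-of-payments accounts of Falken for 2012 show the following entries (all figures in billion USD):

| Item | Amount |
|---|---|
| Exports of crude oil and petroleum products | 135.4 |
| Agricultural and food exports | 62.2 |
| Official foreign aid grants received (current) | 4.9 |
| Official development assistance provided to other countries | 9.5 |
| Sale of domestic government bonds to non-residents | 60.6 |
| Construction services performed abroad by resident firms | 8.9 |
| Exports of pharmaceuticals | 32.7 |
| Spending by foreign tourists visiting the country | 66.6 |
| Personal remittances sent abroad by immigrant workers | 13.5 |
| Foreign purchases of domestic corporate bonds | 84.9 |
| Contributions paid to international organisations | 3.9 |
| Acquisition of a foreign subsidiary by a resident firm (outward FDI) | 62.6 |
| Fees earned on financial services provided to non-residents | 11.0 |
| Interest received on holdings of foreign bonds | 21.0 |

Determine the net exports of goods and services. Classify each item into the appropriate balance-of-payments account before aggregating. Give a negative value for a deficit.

Goods: 62.2 + 135.4 + 32.7 = 230.3
Services: 66.6 + 11.0 + 8.9 = 86.5
Trade balance = 230.3 + 86.5 = 316.8
(Excluded from the trade balance — secondary income: official foreign aid grants received (current) 4.9, official development assistance provided to other countries 9.5, personal remittances sent abroad by immigrant workers 13.5, contributions paid to international organisations 3.9; financial account: sale of domestic government bonds to non-residents 60.6, foreign purchases of domestic corporate bonds 84.9, acquisition of a foreign subsidiary by a resident firm (outward FDI) 62.6; primary income: interest received on holdings of foreign bonds 21.0.)

316.8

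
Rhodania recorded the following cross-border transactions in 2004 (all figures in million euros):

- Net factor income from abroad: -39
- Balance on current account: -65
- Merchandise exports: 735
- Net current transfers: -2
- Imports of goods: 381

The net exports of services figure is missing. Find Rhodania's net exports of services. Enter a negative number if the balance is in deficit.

Current account = goods balance + services balance + net primary income + net secondary income
Sum of the known components = 313
Net exports of services = CA - (known components) = -65 - 313 = -378

-378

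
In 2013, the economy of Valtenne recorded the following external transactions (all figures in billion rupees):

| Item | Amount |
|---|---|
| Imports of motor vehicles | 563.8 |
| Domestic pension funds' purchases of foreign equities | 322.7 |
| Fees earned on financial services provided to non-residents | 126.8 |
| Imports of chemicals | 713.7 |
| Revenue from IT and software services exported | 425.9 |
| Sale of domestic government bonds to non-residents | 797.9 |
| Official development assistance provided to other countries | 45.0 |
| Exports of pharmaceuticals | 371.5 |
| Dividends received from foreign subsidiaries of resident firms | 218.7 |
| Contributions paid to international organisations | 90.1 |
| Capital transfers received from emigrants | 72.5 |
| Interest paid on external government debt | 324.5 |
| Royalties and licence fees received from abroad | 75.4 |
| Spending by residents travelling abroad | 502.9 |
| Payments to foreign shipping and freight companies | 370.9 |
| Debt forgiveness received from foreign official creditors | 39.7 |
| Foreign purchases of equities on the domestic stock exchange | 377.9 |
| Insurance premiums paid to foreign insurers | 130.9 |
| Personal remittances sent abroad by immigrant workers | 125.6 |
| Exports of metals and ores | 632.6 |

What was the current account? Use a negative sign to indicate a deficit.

-1016.5

Goods: 632.6 + 371.5 - 563.8 - 713.7 = -273.4
Services: 126.8 - 130.9 + 75.4 - 370.9 + 425.9 - 502.9 = -376.6
Primary income: 218.7 - 324.5 = -105.8
Secondary income: -45.0 - 125.6 - 90.1 = -260.7
Current account = (-273.4) + (-376.6) + (-105.8) + (-260.7) = -1016.5
(Excluded from the current account — financial account: domestic pension funds' purchases of foreign equities 322.7, sale of domestic government bonds to non-residents 797.9, foreign purchases of equities on the domestic stock exchange 377.9; capital account: capital transfers received from emigrants 72.5, debt forgiveness received from foreign official creditors 39.7.)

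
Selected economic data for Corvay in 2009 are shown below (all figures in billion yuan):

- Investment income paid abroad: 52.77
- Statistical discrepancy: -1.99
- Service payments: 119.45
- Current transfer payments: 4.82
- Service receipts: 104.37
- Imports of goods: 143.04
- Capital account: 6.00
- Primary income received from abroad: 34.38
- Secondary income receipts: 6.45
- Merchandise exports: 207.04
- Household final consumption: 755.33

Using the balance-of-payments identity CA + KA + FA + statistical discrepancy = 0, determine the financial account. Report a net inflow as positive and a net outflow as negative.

Goods balance = 207.04 - 143.04 = 64.00
Services balance = 104.37 - 119.45 = -15.08
Trade balance (goods + services) = 64.00 + (-15.08) = 48.92
Net primary income = 34.38 - 52.77 = -18.39
Net secondary income = 6.45 - 4.82 = 1.63
Current account = 48.92 + (-18.39) + 1.63 = 32.16
Financial account = -(32.16 + 6.00 + (-1.99)) = -36.17

-36.17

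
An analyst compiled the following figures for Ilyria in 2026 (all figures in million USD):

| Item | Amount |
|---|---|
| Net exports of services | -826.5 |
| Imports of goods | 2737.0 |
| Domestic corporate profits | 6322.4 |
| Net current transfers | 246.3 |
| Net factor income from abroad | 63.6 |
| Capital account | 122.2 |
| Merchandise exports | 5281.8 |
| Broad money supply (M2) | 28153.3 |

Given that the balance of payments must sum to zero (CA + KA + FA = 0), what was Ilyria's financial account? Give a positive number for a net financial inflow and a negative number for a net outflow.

Goods balance = 5281.8 - 2737.0 = 2544.8
Services balance = -826.5
Trade balance (goods + services) = 2544.8 + (-826.5) = 1718.3
Net primary income = 63.6
Net secondary income = 246.3
Current account = 1718.3 + 63.6 + 246.3 = 2028.2
Financial account = -(2028.2 + 122.2) = -2150.4

-2150.4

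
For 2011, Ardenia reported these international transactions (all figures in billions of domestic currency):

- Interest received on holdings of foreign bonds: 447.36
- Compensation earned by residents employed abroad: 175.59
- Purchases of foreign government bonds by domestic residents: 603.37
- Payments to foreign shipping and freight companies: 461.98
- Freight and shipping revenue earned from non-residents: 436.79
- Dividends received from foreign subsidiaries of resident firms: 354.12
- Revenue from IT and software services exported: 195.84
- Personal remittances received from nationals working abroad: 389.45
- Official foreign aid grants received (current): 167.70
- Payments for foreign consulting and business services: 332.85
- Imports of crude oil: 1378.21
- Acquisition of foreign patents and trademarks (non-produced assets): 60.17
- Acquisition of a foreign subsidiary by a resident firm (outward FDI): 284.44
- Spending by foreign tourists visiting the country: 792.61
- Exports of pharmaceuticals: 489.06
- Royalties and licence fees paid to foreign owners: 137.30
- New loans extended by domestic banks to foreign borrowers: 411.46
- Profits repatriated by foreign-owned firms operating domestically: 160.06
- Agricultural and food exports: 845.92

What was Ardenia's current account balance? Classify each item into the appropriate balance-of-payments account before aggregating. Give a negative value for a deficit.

1824.04

Goods: 845.92 + 489.06 - 1378.21 = -43.23
Services: -332.85 - 461.98 + 792.61 - 137.30 + 195.84 + 436.79 = 493.11
Primary income: 354.12 + 447.36 - 160.06 + 175.59 = 817.01
Secondary income: 167.70 + 389.45 = 557.15
Current account = (-43.23) + 493.11 + 817.01 + 557.15 = 1824.04
(Excluded from the current account — financial account: purchases of foreign government bonds by domestic residents 603.37, acquisition of a foreign subsidiary by a resident firm (outward FDI) 284.44, new loans extended by domestic banks to foreign borrowers 411.46; capital account: acquisition of foreign patents and trademarks (non-produced assets) 60.17.)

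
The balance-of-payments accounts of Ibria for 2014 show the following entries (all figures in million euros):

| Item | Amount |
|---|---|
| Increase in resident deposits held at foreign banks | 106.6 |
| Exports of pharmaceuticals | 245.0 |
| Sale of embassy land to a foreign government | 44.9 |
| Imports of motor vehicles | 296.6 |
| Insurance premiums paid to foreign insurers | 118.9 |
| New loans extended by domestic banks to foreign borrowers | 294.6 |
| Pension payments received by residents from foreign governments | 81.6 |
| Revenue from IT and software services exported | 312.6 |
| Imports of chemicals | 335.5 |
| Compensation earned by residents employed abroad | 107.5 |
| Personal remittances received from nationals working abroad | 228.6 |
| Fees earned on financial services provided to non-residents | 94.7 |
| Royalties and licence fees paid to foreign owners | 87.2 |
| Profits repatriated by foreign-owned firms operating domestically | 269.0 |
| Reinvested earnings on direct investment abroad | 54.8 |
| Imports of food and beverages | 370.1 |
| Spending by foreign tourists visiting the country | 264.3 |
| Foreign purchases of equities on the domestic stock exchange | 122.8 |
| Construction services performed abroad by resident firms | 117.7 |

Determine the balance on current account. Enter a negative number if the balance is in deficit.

Goods: -370.1 - 335.5 - 296.6 + 245.0 = -757.2
Services: -118.9 - 87.2 + 312.6 + 264.3 + 117.7 + 94.7 = 583.2
Primary income: 107.5 + 54.8 - 269.0 = -106.7
Secondary income: 228.6 + 81.6 = 310.2
Current account = (-757.2) + 583.2 + (-106.7) + 310.2 = 29.5
(Excluded from the current account — financial account: increase in resident deposits held at foreign banks 106.6, new loans extended by domestic banks to foreign borrowers 294.6, foreign purchases of equities on the domestic stock exchange 122.8; capital account: sale of embassy land to a foreign government 44.9.)

29.5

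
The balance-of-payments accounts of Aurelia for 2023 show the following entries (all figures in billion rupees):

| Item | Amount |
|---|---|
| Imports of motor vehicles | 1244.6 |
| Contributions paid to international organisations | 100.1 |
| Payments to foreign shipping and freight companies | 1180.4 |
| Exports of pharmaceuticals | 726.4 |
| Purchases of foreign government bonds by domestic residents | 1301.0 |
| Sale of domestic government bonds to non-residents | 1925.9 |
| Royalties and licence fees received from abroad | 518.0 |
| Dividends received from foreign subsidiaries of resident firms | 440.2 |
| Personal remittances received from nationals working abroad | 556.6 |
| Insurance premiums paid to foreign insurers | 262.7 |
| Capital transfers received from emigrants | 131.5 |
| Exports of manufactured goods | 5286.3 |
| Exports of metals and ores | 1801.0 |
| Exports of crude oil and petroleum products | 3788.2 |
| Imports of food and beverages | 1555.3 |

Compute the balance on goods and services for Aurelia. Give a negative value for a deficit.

Goods: -1244.6 + 1801.0 + 5286.3 + 726.4 + 3788.2 - 1555.3 = 8802.0
Services: 518.0 - 1180.4 - 262.7 = -925.1
Trade balance = 8802.0 + (-925.1) = 7876.9
(Excluded from the trade balance — secondary income: contributions paid to international organisations 100.1, personal remittances received from nationals working abroad 556.6; financial account: purchases of foreign government bonds by domestic residents 1301.0, sale of domestic government bonds to non-residents 1925.9; primary income: dividends received from foreign subsidiaries of resident firms 440.2; capital account: capital transfers received from emigrants 131.5.)

7876.9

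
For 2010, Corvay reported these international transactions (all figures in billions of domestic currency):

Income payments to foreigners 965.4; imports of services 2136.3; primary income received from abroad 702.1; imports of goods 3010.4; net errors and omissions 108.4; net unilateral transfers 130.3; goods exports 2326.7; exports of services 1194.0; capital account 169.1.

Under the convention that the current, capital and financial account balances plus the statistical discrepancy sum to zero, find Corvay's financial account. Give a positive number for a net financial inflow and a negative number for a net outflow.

Goods balance = 2326.7 - 3010.4 = -683.7
Services balance = 1194.0 - 2136.3 = -942.3
Trade balance (goods + services) = -683.7 + (-942.3) = -1626.0
Net primary income = 702.1 - 965.4 = -263.3
Net secondary income = 130.3
Current account = -1626.0 + (-263.3) + 130.3 = -1759.0
Financial account = -(-1759.0 + 169.1 + 108.4) = 1481.5

1481.5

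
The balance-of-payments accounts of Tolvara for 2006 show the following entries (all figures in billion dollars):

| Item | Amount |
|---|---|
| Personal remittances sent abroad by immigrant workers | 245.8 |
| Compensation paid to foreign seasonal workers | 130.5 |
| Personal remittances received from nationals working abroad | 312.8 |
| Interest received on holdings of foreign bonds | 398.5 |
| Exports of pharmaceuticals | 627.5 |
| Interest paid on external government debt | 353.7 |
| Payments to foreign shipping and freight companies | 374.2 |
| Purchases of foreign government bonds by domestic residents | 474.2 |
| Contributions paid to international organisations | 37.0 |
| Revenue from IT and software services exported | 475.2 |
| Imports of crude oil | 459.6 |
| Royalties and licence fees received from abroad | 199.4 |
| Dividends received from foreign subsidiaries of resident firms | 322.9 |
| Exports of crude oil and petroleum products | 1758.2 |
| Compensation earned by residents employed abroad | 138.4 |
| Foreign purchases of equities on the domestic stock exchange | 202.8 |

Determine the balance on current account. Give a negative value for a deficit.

2632.1

Goods: 1758.2 + 627.5 - 459.6 = 1926.1
Services: 475.2 + 199.4 - 374.2 = 300.4
Primary income: 138.4 + 398.5 - 130.5 + 322.9 - 353.7 = 375.6
Secondary income: 312.8 - 245.8 - 37.0 = 30.0
Current account = 1926.1 + 300.4 + 375.6 + 30.0 = 2632.1
(Excluded from the current account — financial account: purchases of foreign government bonds by domestic residents 474.2, foreign purchases of equities on the domestic stock exchange 202.8.)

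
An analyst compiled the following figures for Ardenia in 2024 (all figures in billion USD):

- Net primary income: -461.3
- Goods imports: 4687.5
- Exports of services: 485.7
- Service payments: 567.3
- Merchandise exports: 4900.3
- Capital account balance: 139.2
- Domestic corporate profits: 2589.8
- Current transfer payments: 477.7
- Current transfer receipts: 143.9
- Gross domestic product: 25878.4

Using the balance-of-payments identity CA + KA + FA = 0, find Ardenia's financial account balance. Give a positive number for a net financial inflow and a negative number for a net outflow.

524.7

Goods balance = 4900.3 - 4687.5 = 212.8
Services balance = 485.7 - 567.3 = -81.6
Trade balance (goods + services) = 212.8 + (-81.6) = 131.2
Net primary income = -461.3
Net secondary income = 143.9 - 477.7 = -333.8
Current account = 131.2 + (-461.3) + (-333.8) = -663.9
Financial account = -(-663.9 + 139.2) = 524.7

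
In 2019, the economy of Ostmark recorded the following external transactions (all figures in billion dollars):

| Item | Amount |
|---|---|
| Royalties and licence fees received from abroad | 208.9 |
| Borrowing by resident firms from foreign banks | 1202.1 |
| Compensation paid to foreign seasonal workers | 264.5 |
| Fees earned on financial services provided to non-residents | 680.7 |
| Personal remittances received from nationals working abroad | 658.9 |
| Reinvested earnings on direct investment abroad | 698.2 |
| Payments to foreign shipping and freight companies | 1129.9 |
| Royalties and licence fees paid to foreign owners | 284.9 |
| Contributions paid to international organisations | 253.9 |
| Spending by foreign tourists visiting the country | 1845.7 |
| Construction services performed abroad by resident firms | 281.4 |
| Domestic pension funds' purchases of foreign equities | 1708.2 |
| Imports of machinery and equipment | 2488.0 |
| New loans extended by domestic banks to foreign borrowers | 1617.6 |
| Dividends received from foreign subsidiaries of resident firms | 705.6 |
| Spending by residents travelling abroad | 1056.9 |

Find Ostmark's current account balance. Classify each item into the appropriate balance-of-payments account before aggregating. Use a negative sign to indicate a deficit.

Goods: -2488.0
Services: -284.9 - 1129.9 - 1056.9 + 208.9 + 281.4 + 680.7 + 1845.7 = 545.0
Primary income: -264.5 + 705.6 + 698.2 = 1139.3
Secondary income: -253.9 + 658.9 = 405.0
Current account = (-2488.0) + 545.0 + 1139.3 + 405.0 = -398.7
(Excluded from the current account — financial account: borrowing by resident firms from foreign banks 1202.1, domestic pension funds' purchases of foreign equities 1708.2, new loans extended by domestic banks to foreign borrowers 1617.6.)

-398.7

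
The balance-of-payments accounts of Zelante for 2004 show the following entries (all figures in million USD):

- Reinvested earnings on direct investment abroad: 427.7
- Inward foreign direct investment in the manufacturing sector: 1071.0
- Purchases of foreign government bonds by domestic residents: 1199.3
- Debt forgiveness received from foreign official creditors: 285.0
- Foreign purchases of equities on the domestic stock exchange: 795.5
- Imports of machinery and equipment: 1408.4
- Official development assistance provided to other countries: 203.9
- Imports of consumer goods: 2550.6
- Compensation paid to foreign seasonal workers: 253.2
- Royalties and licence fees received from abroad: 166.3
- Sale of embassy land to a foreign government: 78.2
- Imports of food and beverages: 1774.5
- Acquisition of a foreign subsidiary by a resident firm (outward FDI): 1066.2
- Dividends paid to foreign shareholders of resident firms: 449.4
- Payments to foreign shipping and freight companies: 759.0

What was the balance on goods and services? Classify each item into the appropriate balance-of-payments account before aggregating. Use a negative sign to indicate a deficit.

Goods: -2550.6 - 1408.4 - 1774.5 = -5733.5
Services: -759.0 + 166.3 = -592.7
Trade balance = -5733.5 + (-592.7) = -6326.2
(Excluded from the trade balance — primary income: reinvested earnings on direct investment abroad 427.7, compensation paid to foreign seasonal workers 253.2, dividends paid to foreign shareholders of resident firms 449.4; financial account: inward foreign direct investment in the manufacturing sector 1071.0, purchases of foreign government bonds by domestic residents 1199.3, foreign purchases of equities on the domestic stock exchange 795.5, acquisition of a foreign subsidiary by a resident firm (outward FDI) 1066.2; capital account: debt forgiveness received from foreign official creditors 285.0, sale of embassy land to a foreign government 78.2; secondary income: official development assistance provided to other countries 203.9.)

-6326.2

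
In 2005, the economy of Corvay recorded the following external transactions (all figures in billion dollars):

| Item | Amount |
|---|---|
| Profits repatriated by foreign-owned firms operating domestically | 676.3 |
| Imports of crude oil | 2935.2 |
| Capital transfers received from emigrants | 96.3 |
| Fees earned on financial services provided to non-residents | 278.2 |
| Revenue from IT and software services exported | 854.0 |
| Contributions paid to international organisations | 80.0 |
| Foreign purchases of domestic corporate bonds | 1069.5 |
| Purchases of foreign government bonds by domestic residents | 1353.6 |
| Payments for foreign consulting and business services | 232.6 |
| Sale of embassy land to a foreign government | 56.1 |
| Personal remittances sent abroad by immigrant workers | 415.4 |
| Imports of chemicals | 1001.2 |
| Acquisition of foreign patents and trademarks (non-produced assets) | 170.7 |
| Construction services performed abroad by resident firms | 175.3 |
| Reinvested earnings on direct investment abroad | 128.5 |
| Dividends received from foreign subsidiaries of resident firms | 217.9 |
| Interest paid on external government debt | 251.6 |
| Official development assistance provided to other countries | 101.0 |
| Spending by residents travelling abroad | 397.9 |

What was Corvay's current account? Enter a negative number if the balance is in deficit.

-4437.3

Goods: -1001.2 - 2935.2 = -3936.4
Services: -232.6 + 854.0 + 278.2 - 397.9 + 175.3 = 677.0
Primary income: -676.3 + 128.5 + 217.9 - 251.6 = -581.5
Secondary income: -101.0 - 80.0 - 415.4 = -596.4
Current account = (-3936.4) + 677.0 + (-581.5) + (-596.4) = -4437.3
(Excluded from the current account — capital account: capital transfers received from emigrants 96.3, sale of embassy land to a foreign government 56.1, acquisition of foreign patents and trademarks (non-produced assets) 170.7; financial account: foreign purchases of domestic corporate bonds 1069.5, purchases of foreign government bonds by domestic residents 1353.6.)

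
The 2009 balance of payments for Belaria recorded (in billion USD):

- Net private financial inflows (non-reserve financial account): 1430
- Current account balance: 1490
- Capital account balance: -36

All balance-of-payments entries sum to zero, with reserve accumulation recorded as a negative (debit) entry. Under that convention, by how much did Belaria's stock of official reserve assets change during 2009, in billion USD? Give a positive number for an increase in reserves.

2884

Official reserve transactions balance = -(1490 + (-36) + 1430) = -2884
An accumulation of reserves is recorded as a debit (negative entry), so the change in the stock of reserves is the negative of that balance.
Change in official reserves = -(-2884) = 2884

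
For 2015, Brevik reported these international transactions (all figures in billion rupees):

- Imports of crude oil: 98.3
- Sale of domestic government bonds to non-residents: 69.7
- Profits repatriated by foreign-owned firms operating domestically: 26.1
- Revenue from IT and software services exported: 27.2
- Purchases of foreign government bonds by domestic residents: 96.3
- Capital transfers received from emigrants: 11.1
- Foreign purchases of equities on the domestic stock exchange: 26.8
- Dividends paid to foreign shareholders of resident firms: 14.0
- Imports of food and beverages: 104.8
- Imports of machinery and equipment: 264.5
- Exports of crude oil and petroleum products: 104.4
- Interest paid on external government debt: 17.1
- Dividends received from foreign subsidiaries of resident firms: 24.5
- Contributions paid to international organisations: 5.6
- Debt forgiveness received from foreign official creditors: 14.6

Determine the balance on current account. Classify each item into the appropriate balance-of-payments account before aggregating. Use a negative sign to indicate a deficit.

-374.3

Goods: -98.3 - 264.5 + 104.4 - 104.8 = -363.2
Services: 27.2
Primary income: 24.5 - 26.1 - 17.1 - 14.0 = -32.7
Secondary income: -5.6
Current account = (-363.2) + 27.2 + (-32.7) + (-5.6) = -374.3
(Excluded from the current account — financial account: sale of domestic government bonds to non-residents 69.7, purchases of foreign government bonds by domestic residents 96.3, foreign purchases of equities on the domestic stock exchange 26.8; capital account: capital transfers received from emigrants 11.1, debt forgiveness received from foreign official creditors 14.6.)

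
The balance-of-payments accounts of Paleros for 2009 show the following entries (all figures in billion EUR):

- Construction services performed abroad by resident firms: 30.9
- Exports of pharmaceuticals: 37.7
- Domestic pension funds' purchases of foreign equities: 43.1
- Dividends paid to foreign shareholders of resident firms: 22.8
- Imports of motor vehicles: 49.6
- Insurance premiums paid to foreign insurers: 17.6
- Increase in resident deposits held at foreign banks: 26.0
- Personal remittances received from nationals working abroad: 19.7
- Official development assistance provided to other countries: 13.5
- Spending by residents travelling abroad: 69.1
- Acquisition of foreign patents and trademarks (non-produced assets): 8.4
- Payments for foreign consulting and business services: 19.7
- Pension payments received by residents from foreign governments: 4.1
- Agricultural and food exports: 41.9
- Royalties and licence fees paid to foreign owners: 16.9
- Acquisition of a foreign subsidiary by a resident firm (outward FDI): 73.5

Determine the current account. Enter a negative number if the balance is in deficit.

Goods: -49.6 + 41.9 + 37.7 = 30.0
Services: -17.6 + 30.9 - 19.7 - 16.9 - 69.1 = -92.4
Primary income: -22.8
Secondary income: 4.1 + 19.7 - 13.5 = 10.3
Current account = 30.0 + (-92.4) + (-22.8) + 10.3 = -74.9
(Excluded from the current account — financial account: domestic pension funds' purchases of foreign equities 43.1, increase in resident deposits held at foreign banks 26.0, acquisition of a foreign subsidiary by a resident firm (outward FDI) 73.5; capital account: acquisition of foreign patents and trademarks (non-produced assets) 8.4.)

-74.9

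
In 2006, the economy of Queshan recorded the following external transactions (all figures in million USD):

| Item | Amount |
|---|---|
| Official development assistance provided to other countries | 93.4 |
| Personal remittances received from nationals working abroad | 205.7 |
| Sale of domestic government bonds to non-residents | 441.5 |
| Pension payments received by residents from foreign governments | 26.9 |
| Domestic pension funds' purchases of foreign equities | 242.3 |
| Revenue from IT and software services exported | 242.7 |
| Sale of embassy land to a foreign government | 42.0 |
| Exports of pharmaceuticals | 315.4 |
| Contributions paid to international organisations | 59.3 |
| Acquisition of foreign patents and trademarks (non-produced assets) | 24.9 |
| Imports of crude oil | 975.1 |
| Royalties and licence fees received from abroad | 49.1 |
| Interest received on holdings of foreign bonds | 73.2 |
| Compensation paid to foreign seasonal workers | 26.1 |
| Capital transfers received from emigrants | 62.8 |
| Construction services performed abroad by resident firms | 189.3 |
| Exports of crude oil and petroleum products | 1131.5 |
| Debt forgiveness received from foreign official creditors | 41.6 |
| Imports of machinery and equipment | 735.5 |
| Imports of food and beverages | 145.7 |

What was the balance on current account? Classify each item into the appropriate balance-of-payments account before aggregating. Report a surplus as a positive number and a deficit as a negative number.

Goods: -145.7 + 315.4 - 975.1 + 1131.5 - 735.5 = -409.4
Services: 189.3 + 242.7 + 49.1 = 481.1
Primary income: -26.1 + 73.2 = 47.1
Secondary income: 26.9 - 93.4 + 205.7 - 59.3 = 79.9
Current account = (-409.4) + 481.1 + 47.1 + 79.9 = 198.7
(Excluded from the current account — financial account: sale of domestic government bonds to non-residents 441.5, domestic pension funds' purchases of foreign equities 242.3; capital account: sale of embassy land to a foreign government 42.0, acquisition of foreign patents and trademarks (non-produced assets) 24.9, capital transfers received from emigrants 62.8, debt forgiveness received from foreign official creditors 41.6.)

198.7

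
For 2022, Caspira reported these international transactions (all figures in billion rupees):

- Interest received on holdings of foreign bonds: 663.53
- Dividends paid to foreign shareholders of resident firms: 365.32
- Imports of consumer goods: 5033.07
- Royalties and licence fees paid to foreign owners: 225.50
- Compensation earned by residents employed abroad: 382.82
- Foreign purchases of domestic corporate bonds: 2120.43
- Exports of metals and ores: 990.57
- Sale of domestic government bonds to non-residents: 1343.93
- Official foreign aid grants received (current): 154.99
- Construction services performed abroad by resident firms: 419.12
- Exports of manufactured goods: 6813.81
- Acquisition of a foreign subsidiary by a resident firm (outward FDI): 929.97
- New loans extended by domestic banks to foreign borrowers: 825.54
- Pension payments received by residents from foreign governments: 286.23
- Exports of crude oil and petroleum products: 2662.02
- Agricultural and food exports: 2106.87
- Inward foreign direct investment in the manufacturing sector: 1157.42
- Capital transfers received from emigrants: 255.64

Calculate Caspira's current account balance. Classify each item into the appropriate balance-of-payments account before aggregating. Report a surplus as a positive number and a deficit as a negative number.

Goods: -5033.07 + 2662.02 + 990.57 + 2106.87 + 6813.81 = 7540.20
Services: -225.50 + 419.12 = 193.62
Primary income: -365.32 + 663.53 + 382.82 = 681.03
Secondary income: 154.99 + 286.23 = 441.22
Current account = 7540.20 + 193.62 + 681.03 + 441.22 = 8856.07
(Excluded from the current account — financial account: foreign purchases of domestic corporate bonds 2120.43, sale of domestic government bonds to non-residents 1343.93, acquisition of a foreign subsidiary by a resident firm (outward FDI) 929.97, new loans extended by domestic banks to foreign borrowers 825.54, inward foreign direct investment in the manufacturing sector 1157.42; capital account: capital transfers received from emigrants 255.64.)

8856.07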